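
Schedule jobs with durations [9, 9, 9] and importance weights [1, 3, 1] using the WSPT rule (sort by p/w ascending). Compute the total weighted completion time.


Compute p/w ratios and sort ascending (WSPT): [(9, 3), (9, 1), (9, 1)]
Compute weighted completion times:
  Job (p=9,w=3): C=9, w*C=3*9=27
  Job (p=9,w=1): C=18, w*C=1*18=18
  Job (p=9,w=1): C=27, w*C=1*27=27
Total weighted completion time = 72

72


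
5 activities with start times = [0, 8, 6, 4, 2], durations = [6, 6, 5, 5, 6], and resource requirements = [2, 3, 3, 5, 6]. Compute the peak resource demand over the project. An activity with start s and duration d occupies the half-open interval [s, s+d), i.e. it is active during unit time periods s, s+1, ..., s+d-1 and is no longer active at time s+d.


Each activity i is active on [start_i, start_i + duration_i).
Compute total resource usage per time slot:
  t=0: active resources = [2], total = 2
  t=1: active resources = [2], total = 2
  t=2: active resources = [2, 6], total = 8
  t=3: active resources = [2, 6], total = 8
  t=4: active resources = [2, 5, 6], total = 13
  t=5: active resources = [2, 5, 6], total = 13
  t=6: active resources = [3, 5, 6], total = 14
  t=7: active resources = [3, 5, 6], total = 14
  t=8: active resources = [3, 3, 5], total = 11
  t=9: active resources = [3, 3], total = 6
  t=10: active resources = [3, 3], total = 6
  t=11: active resources = [3], total = 3
  t=12: active resources = [3], total = 3
  t=13: active resources = [3], total = 3
Peak resource demand = 14

14


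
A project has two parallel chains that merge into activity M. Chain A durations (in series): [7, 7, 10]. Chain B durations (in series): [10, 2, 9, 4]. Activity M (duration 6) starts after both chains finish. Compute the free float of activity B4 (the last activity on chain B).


ES(B4) = sum of predecessors on chain B = 21
EF(B4) = ES + duration = 21 + 4 = 25
Successor of B4 is M. ES(M) = max(sum(A), sum(B)) = max(24, 25) = 25
Free float = ES(successor) - EF(current) = 25 - 25 = 0

0


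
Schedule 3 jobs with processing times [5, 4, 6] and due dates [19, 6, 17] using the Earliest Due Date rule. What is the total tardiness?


Sort by due date (EDD order): [(4, 6), (6, 17), (5, 19)]
Compute completion times and tardiness:
  Job 1: p=4, d=6, C=4, tardiness=max(0,4-6)=0
  Job 2: p=6, d=17, C=10, tardiness=max(0,10-17)=0
  Job 3: p=5, d=19, C=15, tardiness=max(0,15-19)=0
Total tardiness = 0

0


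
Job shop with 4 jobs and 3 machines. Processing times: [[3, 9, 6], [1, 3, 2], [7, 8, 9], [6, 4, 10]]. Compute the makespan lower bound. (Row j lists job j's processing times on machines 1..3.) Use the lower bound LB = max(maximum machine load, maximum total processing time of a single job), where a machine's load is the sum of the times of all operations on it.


Machine loads:
  Machine 1: 3 + 1 + 7 + 6 = 17
  Machine 2: 9 + 3 + 8 + 4 = 24
  Machine 3: 6 + 2 + 9 + 10 = 27
Max machine load = 27
Job totals:
  Job 1: 18
  Job 2: 6
  Job 3: 24
  Job 4: 20
Max job total = 24
Lower bound = max(27, 24) = 27

27


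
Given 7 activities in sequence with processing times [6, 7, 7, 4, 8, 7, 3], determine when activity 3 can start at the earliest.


Activity 3 starts after activities 1 through 2 complete.
Predecessor durations: [6, 7]
ES = 6 + 7 = 13

13


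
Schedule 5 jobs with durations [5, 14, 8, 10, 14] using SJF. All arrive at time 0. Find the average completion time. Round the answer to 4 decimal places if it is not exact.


SJF order (ascending): [5, 8, 10, 14, 14]
Completion times:
  Job 1: burst=5, C=5
  Job 2: burst=8, C=13
  Job 3: burst=10, C=23
  Job 4: burst=14, C=37
  Job 5: burst=14, C=51
Average completion = 129/5 = 25.8

25.8


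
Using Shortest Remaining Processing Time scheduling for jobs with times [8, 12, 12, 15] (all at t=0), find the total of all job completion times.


Since all jobs arrive at t=0, SRPT equals SPT ordering.
SPT order: [8, 12, 12, 15]
Completion times:
  Job 1: p=8, C=8
  Job 2: p=12, C=20
  Job 3: p=12, C=32
  Job 4: p=15, C=47
Total completion time = 8 + 20 + 32 + 47 = 107

107


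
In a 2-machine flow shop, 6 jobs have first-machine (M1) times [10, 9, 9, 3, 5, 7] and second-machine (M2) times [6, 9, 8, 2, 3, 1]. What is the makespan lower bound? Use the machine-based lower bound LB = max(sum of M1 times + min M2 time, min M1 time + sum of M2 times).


LB1 = sum(M1 times) + min(M2 times) = 43 + 1 = 44
LB2 = min(M1 times) + sum(M2 times) = 3 + 29 = 32
Lower bound = max(LB1, LB2) = max(44, 32) = 44

44


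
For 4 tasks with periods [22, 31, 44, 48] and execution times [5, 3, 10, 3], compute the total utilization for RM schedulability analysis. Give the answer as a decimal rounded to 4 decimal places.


Compute individual utilizations (exact fractions):
  Task 1: C/T = 5/22 (approx. 0.2273)
  Task 2: C/T = 3/31 (approx. 0.0968)
  Task 3: C/T = 10/44 = 5/22 (approx. 0.2273)
  Task 4: C/T = 3/48 = 1/16 (approx. 0.0625)
Total utilization U = 5/22 + 3/31 + 5/22 + 1/16 = 3349/5456
Rounded to 4 decimal places: U = 0.6138
RM (Liu & Layland) bound for 4 tasks = 0.756828; compare with U = 3349/5456 (approx. 0.613820)
U <= bound, so schedulable by RM sufficient condition.

0.6138


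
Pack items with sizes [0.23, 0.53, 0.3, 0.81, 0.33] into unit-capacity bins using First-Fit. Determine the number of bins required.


Place items sequentially using First-Fit:
  Item 0.23 -> new Bin 1
  Item 0.53 -> Bin 1 (now 0.76)
  Item 0.3 -> new Bin 2
  Item 0.81 -> new Bin 3
  Item 0.33 -> Bin 2 (now 0.63)
Total bins used = 3

3


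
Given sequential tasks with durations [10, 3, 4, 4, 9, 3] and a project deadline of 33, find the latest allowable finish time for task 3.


LF(activity 3) = deadline - sum of successor durations
Successors: activities 4 through 6 with durations [4, 9, 3]
Sum of successor durations = 16
LF = 33 - 16 = 17

17


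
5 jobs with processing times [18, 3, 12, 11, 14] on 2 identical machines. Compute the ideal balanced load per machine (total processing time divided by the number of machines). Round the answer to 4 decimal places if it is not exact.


Total processing time = 18 + 3 + 12 + 11 + 14 = 58
Number of machines = 2
Ideal balanced load = 58 / 2 = 29.0

29.0


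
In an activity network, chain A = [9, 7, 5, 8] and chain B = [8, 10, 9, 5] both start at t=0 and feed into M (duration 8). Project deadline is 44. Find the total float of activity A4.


Forward pass: ES(A4) = sum of predecessors on chain A = 21
EF = ES + duration = 21 + 8 = 29
Backward pass: LF(M) = deadline = 44; LS(M) = 44 - 8 = 36
LF(A4) = LS(M) - sum(successors on chain A) = 36 - 0 = 36
LS = LF - duration = 36 - 8 = 28
Total float = LS - ES = 28 - 21 = 7

7


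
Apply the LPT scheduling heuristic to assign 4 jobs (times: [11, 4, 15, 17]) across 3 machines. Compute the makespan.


Sort jobs in decreasing order (LPT): [17, 15, 11, 4]
Assign each job to the least loaded machine:
  Machine 1: jobs [17], load = 17
  Machine 2: jobs [15], load = 15
  Machine 3: jobs [11, 4], load = 15
Makespan = max load = 17

17


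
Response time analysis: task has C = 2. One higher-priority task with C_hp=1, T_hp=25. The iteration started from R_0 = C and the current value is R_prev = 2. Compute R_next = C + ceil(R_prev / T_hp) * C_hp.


R_next = C + ceil(R_prev / T_hp) * C_hp
ceil(2 / 25) = ceil(0.08) = 1
Interference = 1 * 1 = 1
R_next = 2 + 1 = 3

3


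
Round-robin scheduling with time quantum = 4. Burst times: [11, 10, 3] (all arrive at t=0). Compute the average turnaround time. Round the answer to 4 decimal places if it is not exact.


Time quantum = 4
Execution trace:
  J1 runs 4 units, time = 4
  J2 runs 4 units, time = 8
  J3 runs 3 units, time = 11
  J1 runs 4 units, time = 15
  J2 runs 4 units, time = 19
  J1 runs 3 units, time = 22
  J2 runs 2 units, time = 24
Finish times: [22, 24, 11]
Average turnaround = 57/3 = 19.0

19.0


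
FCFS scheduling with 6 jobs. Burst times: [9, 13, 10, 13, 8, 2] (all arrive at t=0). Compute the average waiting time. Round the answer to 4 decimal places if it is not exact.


FCFS order (as given): [9, 13, 10, 13, 8, 2]
Waiting times:
  Job 1: wait = 0
  Job 2: wait = 9
  Job 3: wait = 22
  Job 4: wait = 32
  Job 5: wait = 45
  Job 6: wait = 53
Sum of waiting times = 161
Average waiting time = 161/6 = 26.8333

26.8333


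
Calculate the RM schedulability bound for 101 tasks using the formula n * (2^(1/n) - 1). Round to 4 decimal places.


Compute 2^(1/101) = 1.0068864466
Subtract 1: 1.0068864466 - 1 = 0.0068864466
Multiply by n: 101 * 0.0068864466 = 0.6955311066
Round to 4 dp: 0.6955

0.6955


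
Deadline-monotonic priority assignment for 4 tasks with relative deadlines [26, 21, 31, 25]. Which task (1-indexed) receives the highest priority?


Sort tasks by relative deadline (ascending):
  Task 2: deadline = 21
  Task 4: deadline = 25
  Task 1: deadline = 26
  Task 3: deadline = 31
Priority order (highest first): [2, 4, 1, 3]
Highest priority task = 2

2


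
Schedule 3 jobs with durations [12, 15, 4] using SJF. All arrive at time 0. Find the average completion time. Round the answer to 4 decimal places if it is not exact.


SJF order (ascending): [4, 12, 15]
Completion times:
  Job 1: burst=4, C=4
  Job 2: burst=12, C=16
  Job 3: burst=15, C=31
Average completion = 51/3 = 17.0

17.0


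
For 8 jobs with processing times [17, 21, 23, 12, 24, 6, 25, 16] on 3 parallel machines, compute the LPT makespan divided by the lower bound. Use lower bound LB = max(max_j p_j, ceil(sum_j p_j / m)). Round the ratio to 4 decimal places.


LPT order: [25, 24, 23, 21, 17, 16, 12, 6]
Machine loads after assignment: [53, 47, 44]
LPT makespan = 53
Lower bound = max(max_job, ceil(total/3)) = max(25, 48) = 48
Ratio = 53 / 48 = 1.1042

1.1042


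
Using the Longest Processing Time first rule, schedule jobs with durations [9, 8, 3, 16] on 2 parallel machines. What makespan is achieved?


Sort jobs in decreasing order (LPT): [16, 9, 8, 3]
Assign each job to the least loaded machine:
  Machine 1: jobs [16, 3], load = 19
  Machine 2: jobs [9, 8], load = 17
Makespan = max load = 19

19


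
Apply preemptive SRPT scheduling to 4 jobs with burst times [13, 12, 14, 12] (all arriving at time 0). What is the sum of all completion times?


Since all jobs arrive at t=0, SRPT equals SPT ordering.
SPT order: [12, 12, 13, 14]
Completion times:
  Job 1: p=12, C=12
  Job 2: p=12, C=24
  Job 3: p=13, C=37
  Job 4: p=14, C=51
Total completion time = 12 + 24 + 37 + 51 = 124

124


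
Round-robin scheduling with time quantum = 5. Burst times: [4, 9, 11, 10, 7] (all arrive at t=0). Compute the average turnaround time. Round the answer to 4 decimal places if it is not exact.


Time quantum = 5
Execution trace:
  J1 runs 4 units, time = 4
  J2 runs 5 units, time = 9
  J3 runs 5 units, time = 14
  J4 runs 5 units, time = 19
  J5 runs 5 units, time = 24
  J2 runs 4 units, time = 28
  J3 runs 5 units, time = 33
  J4 runs 5 units, time = 38
  J5 runs 2 units, time = 40
  J3 runs 1 units, time = 41
Finish times: [4, 28, 41, 38, 40]
Average turnaround = 151/5 = 30.2

30.2


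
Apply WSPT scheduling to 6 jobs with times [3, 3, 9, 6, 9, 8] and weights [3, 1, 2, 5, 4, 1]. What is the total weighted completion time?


Compute p/w ratios and sort ascending (WSPT): [(3, 3), (6, 5), (9, 4), (3, 1), (9, 2), (8, 1)]
Compute weighted completion times:
  Job (p=3,w=3): C=3, w*C=3*3=9
  Job (p=6,w=5): C=9, w*C=5*9=45
  Job (p=9,w=4): C=18, w*C=4*18=72
  Job (p=3,w=1): C=21, w*C=1*21=21
  Job (p=9,w=2): C=30, w*C=2*30=60
  Job (p=8,w=1): C=38, w*C=1*38=38
Total weighted completion time = 245

245


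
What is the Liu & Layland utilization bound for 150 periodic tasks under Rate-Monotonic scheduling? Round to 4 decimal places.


Compute 2^(1/150) = 1.0046316744
Subtract 1: 1.0046316744 - 1 = 0.0046316744
Multiply by n: 150 * 0.0046316744 = 0.6947511600
Round to 4 dp: 0.6948

0.6948


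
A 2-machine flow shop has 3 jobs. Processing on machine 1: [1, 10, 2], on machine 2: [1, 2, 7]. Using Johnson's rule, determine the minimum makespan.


Apply Johnson's rule:
  Group 1 (a <= b): [(1, 1, 1), (3, 2, 7)]
  Group 2 (a > b): [(2, 10, 2)]
Optimal job order: [1, 3, 2]
Schedule:
  Job 1: M1 done at 1, M2 done at 2
  Job 3: M1 done at 3, M2 done at 10
  Job 2: M1 done at 13, M2 done at 15
Makespan = 15

15


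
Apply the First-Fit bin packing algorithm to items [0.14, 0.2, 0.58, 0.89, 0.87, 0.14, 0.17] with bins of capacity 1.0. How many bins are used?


Place items sequentially using First-Fit:
  Item 0.14 -> new Bin 1
  Item 0.2 -> Bin 1 (now 0.34)
  Item 0.58 -> Bin 1 (now 0.92)
  Item 0.89 -> new Bin 2
  Item 0.87 -> new Bin 3
  Item 0.14 -> new Bin 4
  Item 0.17 -> Bin 4 (now 0.31)
Total bins used = 4

4


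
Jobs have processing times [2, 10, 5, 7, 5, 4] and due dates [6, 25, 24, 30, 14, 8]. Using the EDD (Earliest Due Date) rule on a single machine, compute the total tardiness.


Sort by due date (EDD order): [(2, 6), (4, 8), (5, 14), (5, 24), (10, 25), (7, 30)]
Compute completion times and tardiness:
  Job 1: p=2, d=6, C=2, tardiness=max(0,2-6)=0
  Job 2: p=4, d=8, C=6, tardiness=max(0,6-8)=0
  Job 3: p=5, d=14, C=11, tardiness=max(0,11-14)=0
  Job 4: p=5, d=24, C=16, tardiness=max(0,16-24)=0
  Job 5: p=10, d=25, C=26, tardiness=max(0,26-25)=1
  Job 6: p=7, d=30, C=33, tardiness=max(0,33-30)=3
Total tardiness = 4

4


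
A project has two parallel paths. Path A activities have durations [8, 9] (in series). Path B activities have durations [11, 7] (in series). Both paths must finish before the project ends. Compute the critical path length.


Path A total = 8 + 9 = 17
Path B total = 11 + 7 = 18
Critical path = longest path = max(17, 18) = 18

18


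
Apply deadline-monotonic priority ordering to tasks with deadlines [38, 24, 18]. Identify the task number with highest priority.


Sort tasks by relative deadline (ascending):
  Task 3: deadline = 18
  Task 2: deadline = 24
  Task 1: deadline = 38
Priority order (highest first): [3, 2, 1]
Highest priority task = 3

3


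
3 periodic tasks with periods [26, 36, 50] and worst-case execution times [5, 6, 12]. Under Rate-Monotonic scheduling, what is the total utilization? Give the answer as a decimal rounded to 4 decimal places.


Compute individual utilizations (exact fractions):
  Task 1: C/T = 5/26 (approx. 0.1923)
  Task 2: C/T = 6/36 = 1/6 (approx. 0.1667)
  Task 3: C/T = 12/50 = 6/25 (approx. 0.24)
Total utilization U = 5/26 + 1/6 + 6/25 = 584/975
Rounded to 4 decimal places: U = 0.5990
RM (Liu & Layland) bound for 3 tasks = 0.779763; compare with U = 584/975 (approx. 0.598974)
U <= bound, so schedulable by RM sufficient condition.

0.5990


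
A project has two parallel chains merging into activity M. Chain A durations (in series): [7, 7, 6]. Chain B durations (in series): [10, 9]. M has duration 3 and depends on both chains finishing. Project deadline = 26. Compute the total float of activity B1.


Forward pass: ES(B1) = sum of predecessors on chain B = 0
EF = ES + duration = 0 + 10 = 10
Backward pass: LF(M) = deadline = 26; LS(M) = 26 - 3 = 23
LF(B1) = LS(M) - sum(successors on chain B) = 23 - 9 = 14
LS = LF - duration = 14 - 10 = 4
Total float = LS - ES = 4 - 0 = 4

4


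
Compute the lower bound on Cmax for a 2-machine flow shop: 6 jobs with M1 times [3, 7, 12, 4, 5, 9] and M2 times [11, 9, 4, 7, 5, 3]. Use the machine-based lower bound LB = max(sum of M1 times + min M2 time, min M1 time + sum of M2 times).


LB1 = sum(M1 times) + min(M2 times) = 40 + 3 = 43
LB2 = min(M1 times) + sum(M2 times) = 3 + 39 = 42
Lower bound = max(LB1, LB2) = max(43, 42) = 43

43


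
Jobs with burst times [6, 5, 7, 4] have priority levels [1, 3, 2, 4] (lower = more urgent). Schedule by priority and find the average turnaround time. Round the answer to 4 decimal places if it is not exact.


Sort by priority (ascending = highest first):
Order: [(1, 6), (2, 7), (3, 5), (4, 4)]
Completion times:
  Priority 1, burst=6, C=6
  Priority 2, burst=7, C=13
  Priority 3, burst=5, C=18
  Priority 4, burst=4, C=22
Average turnaround = 59/4 = 14.75

14.75


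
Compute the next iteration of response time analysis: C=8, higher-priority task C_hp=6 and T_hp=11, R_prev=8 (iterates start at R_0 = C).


R_next = C + ceil(R_prev / T_hp) * C_hp
ceil(8 / 11) = ceil(0.7273) = 1
Interference = 1 * 6 = 6
R_next = 8 + 6 = 14

14


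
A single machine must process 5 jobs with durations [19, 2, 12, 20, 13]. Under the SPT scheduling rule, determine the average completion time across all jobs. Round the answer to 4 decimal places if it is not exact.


Sort jobs by processing time (SPT order): [2, 12, 13, 19, 20]
Compute completion times sequentially:
  Job 1: processing = 2, completes at 2
  Job 2: processing = 12, completes at 14
  Job 3: processing = 13, completes at 27
  Job 4: processing = 19, completes at 46
  Job 5: processing = 20, completes at 66
Sum of completion times = 155
Average completion time = 155/5 = 31.0

31.0


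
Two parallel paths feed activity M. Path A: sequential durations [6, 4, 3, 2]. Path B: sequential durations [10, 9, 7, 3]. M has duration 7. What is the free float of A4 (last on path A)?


ES(A4) = sum of predecessors on chain A = 13
EF(A4) = ES + duration = 13 + 2 = 15
Successor of A4 is M. ES(M) = max(sum(A), sum(B)) = max(15, 29) = 29
Free float = ES(successor) - EF(current) = 29 - 15 = 14

14


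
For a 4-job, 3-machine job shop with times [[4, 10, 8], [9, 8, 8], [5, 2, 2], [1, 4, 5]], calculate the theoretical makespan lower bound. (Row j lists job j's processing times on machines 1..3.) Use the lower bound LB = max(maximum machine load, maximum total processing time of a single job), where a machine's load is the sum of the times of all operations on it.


Machine loads:
  Machine 1: 4 + 9 + 5 + 1 = 19
  Machine 2: 10 + 8 + 2 + 4 = 24
  Machine 3: 8 + 8 + 2 + 5 = 23
Max machine load = 24
Job totals:
  Job 1: 22
  Job 2: 25
  Job 3: 9
  Job 4: 10
Max job total = 25
Lower bound = max(24, 25) = 25

25


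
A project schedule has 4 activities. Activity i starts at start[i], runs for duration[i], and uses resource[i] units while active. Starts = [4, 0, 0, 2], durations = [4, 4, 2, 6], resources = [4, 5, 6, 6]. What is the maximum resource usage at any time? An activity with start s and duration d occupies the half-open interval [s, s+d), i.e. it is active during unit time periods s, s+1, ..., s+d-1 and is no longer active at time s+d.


Each activity i is active on [start_i, start_i + duration_i).
Compute total resource usage per time slot:
  t=0: active resources = [5, 6], total = 11
  t=1: active resources = [5, 6], total = 11
  t=2: active resources = [5, 6], total = 11
  t=3: active resources = [5, 6], total = 11
  t=4: active resources = [4, 6], total = 10
  t=5: active resources = [4, 6], total = 10
  t=6: active resources = [4, 6], total = 10
  t=7: active resources = [4, 6], total = 10
Peak resource demand = 11

11


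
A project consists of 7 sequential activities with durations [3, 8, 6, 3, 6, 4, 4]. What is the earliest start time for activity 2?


Activity 2 starts after activities 1 through 1 complete.
Predecessor durations: [3]
ES = 3 = 3

3


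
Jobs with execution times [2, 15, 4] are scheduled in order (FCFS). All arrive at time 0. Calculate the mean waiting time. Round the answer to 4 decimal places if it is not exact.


FCFS order (as given): [2, 15, 4]
Waiting times:
  Job 1: wait = 0
  Job 2: wait = 2
  Job 3: wait = 17
Sum of waiting times = 19
Average waiting time = 19/3 = 6.3333

6.3333


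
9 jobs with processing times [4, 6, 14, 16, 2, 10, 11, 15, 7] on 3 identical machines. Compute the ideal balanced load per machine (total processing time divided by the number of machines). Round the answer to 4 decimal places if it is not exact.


Total processing time = 4 + 6 + 14 + 16 + 2 + 10 + 11 + 15 + 7 = 85
Number of machines = 3
Ideal balanced load = 85 / 3 = 28.3333

28.3333


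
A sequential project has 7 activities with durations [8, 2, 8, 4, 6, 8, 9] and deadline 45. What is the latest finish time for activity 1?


LF(activity 1) = deadline - sum of successor durations
Successors: activities 2 through 7 with durations [2, 8, 4, 6, 8, 9]
Sum of successor durations = 37
LF = 45 - 37 = 8

8


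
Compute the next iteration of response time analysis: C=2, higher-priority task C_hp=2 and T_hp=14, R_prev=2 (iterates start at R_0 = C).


R_next = C + ceil(R_prev / T_hp) * C_hp
ceil(2 / 14) = ceil(0.1429) = 1
Interference = 1 * 2 = 2
R_next = 2 + 2 = 4

4


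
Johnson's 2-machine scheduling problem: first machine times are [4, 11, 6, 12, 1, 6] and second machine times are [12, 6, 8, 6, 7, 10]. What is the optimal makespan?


Apply Johnson's rule:
  Group 1 (a <= b): [(5, 1, 7), (1, 4, 12), (3, 6, 8), (6, 6, 10)]
  Group 2 (a > b): [(2, 11, 6), (4, 12, 6)]
Optimal job order: [5, 1, 3, 6, 2, 4]
Schedule:
  Job 5: M1 done at 1, M2 done at 8
  Job 1: M1 done at 5, M2 done at 20
  Job 3: M1 done at 11, M2 done at 28
  Job 6: M1 done at 17, M2 done at 38
  Job 2: M1 done at 28, M2 done at 44
  Job 4: M1 done at 40, M2 done at 50
Makespan = 50

50


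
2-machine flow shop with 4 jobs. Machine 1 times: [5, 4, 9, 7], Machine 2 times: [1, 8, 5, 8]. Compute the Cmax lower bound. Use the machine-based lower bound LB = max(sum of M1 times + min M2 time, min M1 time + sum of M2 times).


LB1 = sum(M1 times) + min(M2 times) = 25 + 1 = 26
LB2 = min(M1 times) + sum(M2 times) = 4 + 22 = 26
Lower bound = max(LB1, LB2) = max(26, 26) = 26

26


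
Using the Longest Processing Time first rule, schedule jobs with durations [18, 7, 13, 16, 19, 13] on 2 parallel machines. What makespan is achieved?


Sort jobs in decreasing order (LPT): [19, 18, 16, 13, 13, 7]
Assign each job to the least loaded machine:
  Machine 1: jobs [19, 13, 13], load = 45
  Machine 2: jobs [18, 16, 7], load = 41
Makespan = max load = 45

45


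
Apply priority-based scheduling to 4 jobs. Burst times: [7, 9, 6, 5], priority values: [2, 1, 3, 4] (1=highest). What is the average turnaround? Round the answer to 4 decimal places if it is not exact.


Sort by priority (ascending = highest first):
Order: [(1, 9), (2, 7), (3, 6), (4, 5)]
Completion times:
  Priority 1, burst=9, C=9
  Priority 2, burst=7, C=16
  Priority 3, burst=6, C=22
  Priority 4, burst=5, C=27
Average turnaround = 74/4 = 18.5

18.5


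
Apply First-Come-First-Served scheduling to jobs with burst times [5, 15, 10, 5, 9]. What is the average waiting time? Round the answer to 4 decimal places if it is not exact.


FCFS order (as given): [5, 15, 10, 5, 9]
Waiting times:
  Job 1: wait = 0
  Job 2: wait = 5
  Job 3: wait = 20
  Job 4: wait = 30
  Job 5: wait = 35
Sum of waiting times = 90
Average waiting time = 90/5 = 18.0

18.0


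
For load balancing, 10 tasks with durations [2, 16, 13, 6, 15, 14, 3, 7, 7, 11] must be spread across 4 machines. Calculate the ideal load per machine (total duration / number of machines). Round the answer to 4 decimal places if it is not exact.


Total processing time = 2 + 16 + 13 + 6 + 15 + 14 + 3 + 7 + 7 + 11 = 94
Number of machines = 4
Ideal balanced load = 94 / 4 = 23.5

23.5


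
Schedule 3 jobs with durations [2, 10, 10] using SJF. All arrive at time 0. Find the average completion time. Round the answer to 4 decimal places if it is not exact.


SJF order (ascending): [2, 10, 10]
Completion times:
  Job 1: burst=2, C=2
  Job 2: burst=10, C=12
  Job 3: burst=10, C=22
Average completion = 36/3 = 12.0

12.0


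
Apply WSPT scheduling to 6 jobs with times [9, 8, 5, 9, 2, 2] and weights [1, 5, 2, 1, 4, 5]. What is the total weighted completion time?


Compute p/w ratios and sort ascending (WSPT): [(2, 5), (2, 4), (8, 5), (5, 2), (9, 1), (9, 1)]
Compute weighted completion times:
  Job (p=2,w=5): C=2, w*C=5*2=10
  Job (p=2,w=4): C=4, w*C=4*4=16
  Job (p=8,w=5): C=12, w*C=5*12=60
  Job (p=5,w=2): C=17, w*C=2*17=34
  Job (p=9,w=1): C=26, w*C=1*26=26
  Job (p=9,w=1): C=35, w*C=1*35=35
Total weighted completion time = 181

181


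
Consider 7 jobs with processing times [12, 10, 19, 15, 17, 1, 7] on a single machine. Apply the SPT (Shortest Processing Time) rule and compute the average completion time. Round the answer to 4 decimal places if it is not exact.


Sort jobs by processing time (SPT order): [1, 7, 10, 12, 15, 17, 19]
Compute completion times sequentially:
  Job 1: processing = 1, completes at 1
  Job 2: processing = 7, completes at 8
  Job 3: processing = 10, completes at 18
  Job 4: processing = 12, completes at 30
  Job 5: processing = 15, completes at 45
  Job 6: processing = 17, completes at 62
  Job 7: processing = 19, completes at 81
Sum of completion times = 245
Average completion time = 245/7 = 35.0

35.0


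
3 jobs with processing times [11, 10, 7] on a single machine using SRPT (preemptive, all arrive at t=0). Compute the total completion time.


Since all jobs arrive at t=0, SRPT equals SPT ordering.
SPT order: [7, 10, 11]
Completion times:
  Job 1: p=7, C=7
  Job 2: p=10, C=17
  Job 3: p=11, C=28
Total completion time = 7 + 17 + 28 = 52

52


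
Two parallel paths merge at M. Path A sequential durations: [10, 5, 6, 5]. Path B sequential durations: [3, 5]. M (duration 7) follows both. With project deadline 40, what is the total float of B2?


Forward pass: ES(B2) = sum of predecessors on chain B = 3
EF = ES + duration = 3 + 5 = 8
Backward pass: LF(M) = deadline = 40; LS(M) = 40 - 7 = 33
LF(B2) = LS(M) - sum(successors on chain B) = 33 - 0 = 33
LS = LF - duration = 33 - 5 = 28
Total float = LS - ES = 28 - 3 = 25

25


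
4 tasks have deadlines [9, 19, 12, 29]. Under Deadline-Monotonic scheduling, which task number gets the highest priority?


Sort tasks by relative deadline (ascending):
  Task 1: deadline = 9
  Task 3: deadline = 12
  Task 2: deadline = 19
  Task 4: deadline = 29
Priority order (highest first): [1, 3, 2, 4]
Highest priority task = 1

1


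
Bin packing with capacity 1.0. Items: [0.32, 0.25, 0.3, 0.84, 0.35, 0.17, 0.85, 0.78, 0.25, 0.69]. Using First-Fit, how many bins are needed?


Place items sequentially using First-Fit:
  Item 0.32 -> new Bin 1
  Item 0.25 -> Bin 1 (now 0.57)
  Item 0.3 -> Bin 1 (now 0.87)
  Item 0.84 -> new Bin 2
  Item 0.35 -> new Bin 3
  Item 0.17 -> Bin 3 (now 0.52)
  Item 0.85 -> new Bin 4
  Item 0.78 -> new Bin 5
  Item 0.25 -> Bin 3 (now 0.77)
  Item 0.69 -> new Bin 6
Total bins used = 6

6


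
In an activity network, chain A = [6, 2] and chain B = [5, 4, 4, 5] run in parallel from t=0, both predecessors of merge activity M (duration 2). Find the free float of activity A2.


ES(A2) = sum of predecessors on chain A = 6
EF(A2) = ES + duration = 6 + 2 = 8
Successor of A2 is M. ES(M) = max(sum(A), sum(B)) = max(8, 18) = 18
Free float = ES(successor) - EF(current) = 18 - 8 = 10

10


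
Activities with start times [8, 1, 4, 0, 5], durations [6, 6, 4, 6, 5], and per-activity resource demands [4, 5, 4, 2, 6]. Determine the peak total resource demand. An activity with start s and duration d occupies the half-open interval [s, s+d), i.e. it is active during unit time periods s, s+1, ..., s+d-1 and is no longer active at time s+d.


Each activity i is active on [start_i, start_i + duration_i).
Compute total resource usage per time slot:
  t=0: active resources = [2], total = 2
  t=1: active resources = [5, 2], total = 7
  t=2: active resources = [5, 2], total = 7
  t=3: active resources = [5, 2], total = 7
  t=4: active resources = [5, 4, 2], total = 11
  t=5: active resources = [5, 4, 2, 6], total = 17
  t=6: active resources = [5, 4, 6], total = 15
  t=7: active resources = [4, 6], total = 10
  t=8: active resources = [4, 6], total = 10
  t=9: active resources = [4, 6], total = 10
  t=10: active resources = [4], total = 4
  t=11: active resources = [4], total = 4
  t=12: active resources = [4], total = 4
  t=13: active resources = [4], total = 4
Peak resource demand = 17

17


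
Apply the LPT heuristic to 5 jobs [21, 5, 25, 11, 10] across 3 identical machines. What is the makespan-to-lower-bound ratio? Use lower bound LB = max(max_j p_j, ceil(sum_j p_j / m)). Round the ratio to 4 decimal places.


LPT order: [25, 21, 11, 10, 5]
Machine loads after assignment: [25, 26, 21]
LPT makespan = 26
Lower bound = max(max_job, ceil(total/3)) = max(25, 24) = 25
Ratio = 26 / 25 = 1.04

1.04


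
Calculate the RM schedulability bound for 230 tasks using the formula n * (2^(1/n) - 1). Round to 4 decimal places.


Compute 2^(1/230) = 1.0030182291
Subtract 1: 1.0030182291 - 1 = 0.0030182291
Multiply by n: 230 * 0.0030182291 = 0.6941926930
Round to 4 dp: 0.6942

0.6942


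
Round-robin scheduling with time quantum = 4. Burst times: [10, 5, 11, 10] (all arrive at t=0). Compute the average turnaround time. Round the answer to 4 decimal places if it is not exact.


Time quantum = 4
Execution trace:
  J1 runs 4 units, time = 4
  J2 runs 4 units, time = 8
  J3 runs 4 units, time = 12
  J4 runs 4 units, time = 16
  J1 runs 4 units, time = 20
  J2 runs 1 units, time = 21
  J3 runs 4 units, time = 25
  J4 runs 4 units, time = 29
  J1 runs 2 units, time = 31
  J3 runs 3 units, time = 34
  J4 runs 2 units, time = 36
Finish times: [31, 21, 34, 36]
Average turnaround = 122/4 = 30.5

30.5


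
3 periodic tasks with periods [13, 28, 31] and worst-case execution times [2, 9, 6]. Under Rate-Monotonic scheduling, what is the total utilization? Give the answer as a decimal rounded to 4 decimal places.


Compute individual utilizations (exact fractions):
  Task 1: C/T = 2/13 (approx. 0.1538)
  Task 2: C/T = 9/28 (approx. 0.3214)
  Task 3: C/T = 6/31 (approx. 0.1935)
Total utilization U = 2/13 + 9/28 + 6/31 = 7547/11284
Rounded to 4 decimal places: U = 0.6688
RM (Liu & Layland) bound for 3 tasks = 0.779763; compare with U = 7547/11284 (approx. 0.668823)
U <= bound, so schedulable by RM sufficient condition.

0.6688


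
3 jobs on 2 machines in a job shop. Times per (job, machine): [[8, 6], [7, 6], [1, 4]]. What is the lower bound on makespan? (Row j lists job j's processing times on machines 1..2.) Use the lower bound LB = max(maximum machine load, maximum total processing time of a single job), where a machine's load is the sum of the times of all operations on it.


Machine loads:
  Machine 1: 8 + 7 + 1 = 16
  Machine 2: 6 + 6 + 4 = 16
Max machine load = 16
Job totals:
  Job 1: 14
  Job 2: 13
  Job 3: 5
Max job total = 14
Lower bound = max(16, 14) = 16

16


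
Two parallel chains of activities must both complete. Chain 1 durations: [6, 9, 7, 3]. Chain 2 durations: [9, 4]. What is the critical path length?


Path A total = 6 + 9 + 7 + 3 = 25
Path B total = 9 + 4 = 13
Critical path = longest path = max(25, 13) = 25

25


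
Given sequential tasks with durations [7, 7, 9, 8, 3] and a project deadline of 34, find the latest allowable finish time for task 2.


LF(activity 2) = deadline - sum of successor durations
Successors: activities 3 through 5 with durations [9, 8, 3]
Sum of successor durations = 20
LF = 34 - 20 = 14

14


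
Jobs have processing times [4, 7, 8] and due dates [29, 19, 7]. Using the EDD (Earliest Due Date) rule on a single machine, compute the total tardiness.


Sort by due date (EDD order): [(8, 7), (7, 19), (4, 29)]
Compute completion times and tardiness:
  Job 1: p=8, d=7, C=8, tardiness=max(0,8-7)=1
  Job 2: p=7, d=19, C=15, tardiness=max(0,15-19)=0
  Job 3: p=4, d=29, C=19, tardiness=max(0,19-29)=0
Total tardiness = 1

1


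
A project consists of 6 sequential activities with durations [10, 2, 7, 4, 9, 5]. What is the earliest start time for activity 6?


Activity 6 starts after activities 1 through 5 complete.
Predecessor durations: [10, 2, 7, 4, 9]
ES = 10 + 2 + 7 + 4 + 9 = 32

32


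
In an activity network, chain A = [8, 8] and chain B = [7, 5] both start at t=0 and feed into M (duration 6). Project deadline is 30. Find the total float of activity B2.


Forward pass: ES(B2) = sum of predecessors on chain B = 7
EF = ES + duration = 7 + 5 = 12
Backward pass: LF(M) = deadline = 30; LS(M) = 30 - 6 = 24
LF(B2) = LS(M) - sum(successors on chain B) = 24 - 0 = 24
LS = LF - duration = 24 - 5 = 19
Total float = LS - ES = 19 - 7 = 12

12


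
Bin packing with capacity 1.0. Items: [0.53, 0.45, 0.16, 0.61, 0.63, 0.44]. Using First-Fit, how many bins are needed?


Place items sequentially using First-Fit:
  Item 0.53 -> new Bin 1
  Item 0.45 -> Bin 1 (now 0.98)
  Item 0.16 -> new Bin 2
  Item 0.61 -> Bin 2 (now 0.77)
  Item 0.63 -> new Bin 3
  Item 0.44 -> new Bin 4
Total bins used = 4

4


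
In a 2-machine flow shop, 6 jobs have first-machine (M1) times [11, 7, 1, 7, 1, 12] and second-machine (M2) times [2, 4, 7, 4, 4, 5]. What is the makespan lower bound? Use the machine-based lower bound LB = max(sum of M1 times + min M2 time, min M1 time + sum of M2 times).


LB1 = sum(M1 times) + min(M2 times) = 39 + 2 = 41
LB2 = min(M1 times) + sum(M2 times) = 1 + 26 = 27
Lower bound = max(LB1, LB2) = max(41, 27) = 41

41


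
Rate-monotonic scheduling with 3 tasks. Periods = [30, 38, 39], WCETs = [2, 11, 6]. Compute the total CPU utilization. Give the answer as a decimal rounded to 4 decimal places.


Compute individual utilizations (exact fractions):
  Task 1: C/T = 2/30 = 1/15 (approx. 0.0667)
  Task 2: C/T = 11/38 (approx. 0.2895)
  Task 3: C/T = 6/39 = 2/13 (approx. 0.1538)
Total utilization U = 1/15 + 11/38 + 2/13 = 3779/7410
Rounded to 4 decimal places: U = 0.5100
RM (Liu & Layland) bound for 3 tasks = 0.779763; compare with U = 3779/7410 (approx. 0.509987)
U <= bound, so schedulable by RM sufficient condition.

0.5100


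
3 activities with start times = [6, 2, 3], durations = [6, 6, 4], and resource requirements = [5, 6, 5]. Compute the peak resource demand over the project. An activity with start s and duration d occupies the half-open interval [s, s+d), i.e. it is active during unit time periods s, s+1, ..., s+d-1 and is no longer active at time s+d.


Each activity i is active on [start_i, start_i + duration_i).
Compute total resource usage per time slot:
  t=0: active resources = [], total = 0
  t=1: active resources = [], total = 0
  t=2: active resources = [6], total = 6
  t=3: active resources = [6, 5], total = 11
  t=4: active resources = [6, 5], total = 11
  t=5: active resources = [6, 5], total = 11
  t=6: active resources = [5, 6, 5], total = 16
  t=7: active resources = [5, 6], total = 11
  t=8: active resources = [5], total = 5
  t=9: active resources = [5], total = 5
  t=10: active resources = [5], total = 5
  t=11: active resources = [5], total = 5
Peak resource demand = 16

16


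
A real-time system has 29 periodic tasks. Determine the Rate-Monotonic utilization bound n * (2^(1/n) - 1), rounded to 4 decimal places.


Compute 2^(1/29) = 1.0241895602
Subtract 1: 1.0241895602 - 1 = 0.0241895602
Multiply by n: 29 * 0.0241895602 = 0.7014972458
Round to 4 dp: 0.7015

0.7015


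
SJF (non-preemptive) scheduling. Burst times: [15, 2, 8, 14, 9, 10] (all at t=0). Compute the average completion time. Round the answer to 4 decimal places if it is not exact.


SJF order (ascending): [2, 8, 9, 10, 14, 15]
Completion times:
  Job 1: burst=2, C=2
  Job 2: burst=8, C=10
  Job 3: burst=9, C=19
  Job 4: burst=10, C=29
  Job 5: burst=14, C=43
  Job 6: burst=15, C=58
Average completion = 161/6 = 26.8333

26.8333


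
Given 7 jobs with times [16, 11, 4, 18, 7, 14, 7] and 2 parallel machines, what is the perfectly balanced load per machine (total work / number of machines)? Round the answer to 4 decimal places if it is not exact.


Total processing time = 16 + 11 + 4 + 18 + 7 + 14 + 7 = 77
Number of machines = 2
Ideal balanced load = 77 / 2 = 38.5

38.5


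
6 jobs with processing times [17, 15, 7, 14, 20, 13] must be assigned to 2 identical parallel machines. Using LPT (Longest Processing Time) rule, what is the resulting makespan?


Sort jobs in decreasing order (LPT): [20, 17, 15, 14, 13, 7]
Assign each job to the least loaded machine:
  Machine 1: jobs [20, 14, 7], load = 41
  Machine 2: jobs [17, 15, 13], load = 45
Makespan = max load = 45

45


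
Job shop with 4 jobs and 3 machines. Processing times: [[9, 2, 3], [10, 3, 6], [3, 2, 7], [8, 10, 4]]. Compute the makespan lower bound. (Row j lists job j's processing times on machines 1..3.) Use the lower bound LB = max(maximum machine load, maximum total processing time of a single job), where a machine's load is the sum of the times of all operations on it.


Machine loads:
  Machine 1: 9 + 10 + 3 + 8 = 30
  Machine 2: 2 + 3 + 2 + 10 = 17
  Machine 3: 3 + 6 + 7 + 4 = 20
Max machine load = 30
Job totals:
  Job 1: 14
  Job 2: 19
  Job 3: 12
  Job 4: 22
Max job total = 22
Lower bound = max(30, 22) = 30

30


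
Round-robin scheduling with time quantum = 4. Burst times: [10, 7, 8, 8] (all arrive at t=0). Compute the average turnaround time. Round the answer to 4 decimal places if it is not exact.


Time quantum = 4
Execution trace:
  J1 runs 4 units, time = 4
  J2 runs 4 units, time = 8
  J3 runs 4 units, time = 12
  J4 runs 4 units, time = 16
  J1 runs 4 units, time = 20
  J2 runs 3 units, time = 23
  J3 runs 4 units, time = 27
  J4 runs 4 units, time = 31
  J1 runs 2 units, time = 33
Finish times: [33, 23, 27, 31]
Average turnaround = 114/4 = 28.5

28.5


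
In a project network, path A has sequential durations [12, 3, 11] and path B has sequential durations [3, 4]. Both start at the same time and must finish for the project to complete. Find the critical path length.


Path A total = 12 + 3 + 11 = 26
Path B total = 3 + 4 = 7
Critical path = longest path = max(26, 7) = 26

26


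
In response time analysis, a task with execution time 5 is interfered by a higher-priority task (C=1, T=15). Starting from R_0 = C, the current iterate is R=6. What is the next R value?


R_next = C + ceil(R_prev / T_hp) * C_hp
ceil(6 / 15) = ceil(0.4) = 1
Interference = 1 * 1 = 1
R_next = 5 + 1 = 6
R_next = R_prev, so the iteration has converged (response time = 6).

6


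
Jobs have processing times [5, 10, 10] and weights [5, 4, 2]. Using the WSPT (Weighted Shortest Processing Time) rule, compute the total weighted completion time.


Compute p/w ratios and sort ascending (WSPT): [(5, 5), (10, 4), (10, 2)]
Compute weighted completion times:
  Job (p=5,w=5): C=5, w*C=5*5=25
  Job (p=10,w=4): C=15, w*C=4*15=60
  Job (p=10,w=2): C=25, w*C=2*25=50
Total weighted completion time = 135

135


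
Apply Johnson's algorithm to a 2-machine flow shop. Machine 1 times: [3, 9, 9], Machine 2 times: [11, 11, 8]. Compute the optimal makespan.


Apply Johnson's rule:
  Group 1 (a <= b): [(1, 3, 11), (2, 9, 11)]
  Group 2 (a > b): [(3, 9, 8)]
Optimal job order: [1, 2, 3]
Schedule:
  Job 1: M1 done at 3, M2 done at 14
  Job 2: M1 done at 12, M2 done at 25
  Job 3: M1 done at 21, M2 done at 33
Makespan = 33

33


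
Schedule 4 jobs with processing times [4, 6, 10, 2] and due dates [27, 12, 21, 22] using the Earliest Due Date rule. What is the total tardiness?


Sort by due date (EDD order): [(6, 12), (10, 21), (2, 22), (4, 27)]
Compute completion times and tardiness:
  Job 1: p=6, d=12, C=6, tardiness=max(0,6-12)=0
  Job 2: p=10, d=21, C=16, tardiness=max(0,16-21)=0
  Job 3: p=2, d=22, C=18, tardiness=max(0,18-22)=0
  Job 4: p=4, d=27, C=22, tardiness=max(0,22-27)=0
Total tardiness = 0

0


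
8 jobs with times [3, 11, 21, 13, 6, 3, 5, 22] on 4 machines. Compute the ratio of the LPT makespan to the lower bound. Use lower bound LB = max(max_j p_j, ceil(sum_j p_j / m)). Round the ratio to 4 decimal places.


LPT order: [22, 21, 13, 11, 6, 5, 3, 3]
Machine loads after assignment: [22, 21, 21, 20]
LPT makespan = 22
Lower bound = max(max_job, ceil(total/4)) = max(22, 21) = 22
Ratio = 22 / 22 = 1.0

1.0


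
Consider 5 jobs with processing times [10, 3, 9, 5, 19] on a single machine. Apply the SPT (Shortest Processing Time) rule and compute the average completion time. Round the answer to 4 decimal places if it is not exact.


Sort jobs by processing time (SPT order): [3, 5, 9, 10, 19]
Compute completion times sequentially:
  Job 1: processing = 3, completes at 3
  Job 2: processing = 5, completes at 8
  Job 3: processing = 9, completes at 17
  Job 4: processing = 10, completes at 27
  Job 5: processing = 19, completes at 46
Sum of completion times = 101
Average completion time = 101/5 = 20.2

20.2
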